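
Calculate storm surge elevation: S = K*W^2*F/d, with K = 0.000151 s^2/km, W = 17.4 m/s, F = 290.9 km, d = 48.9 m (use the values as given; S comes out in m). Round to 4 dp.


S = K * W^2 * F / d
W^2 = 17.4^2 = 302.76
S = 0.000151 * 302.76 * 290.9 / 48.9
Numerator = 0.000151 * 302.76 * 290.9 = 13.299005
S = 13.299005 / 48.9 = 0.2720 m

0.2720


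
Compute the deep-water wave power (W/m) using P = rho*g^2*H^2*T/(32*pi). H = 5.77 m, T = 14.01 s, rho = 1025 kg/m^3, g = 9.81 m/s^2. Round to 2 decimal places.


P = rho * g^2 * H^2 * T / (32 * pi)
P = 1025 * 9.81^2 * 5.77^2 * 14.01 / (32 * pi)
P = 1025 * 96.2361 * 33.2929 * 14.01 / 100.53096
P = 457669.31 W/m

457669.31


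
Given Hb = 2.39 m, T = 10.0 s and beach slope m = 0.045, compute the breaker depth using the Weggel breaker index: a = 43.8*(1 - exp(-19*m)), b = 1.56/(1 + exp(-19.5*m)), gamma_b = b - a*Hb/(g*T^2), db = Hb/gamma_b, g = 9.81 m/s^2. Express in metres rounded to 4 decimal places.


a = 43.8 * (1 - exp(-19 * m))
exp(-19 * 0.045) = exp(-0.8550) = 0.425283
a = 43.8 * (1 - 0.425283) = 25.172596
b = 1.56 / (1 + exp(-19.5 * m))
exp(-19.5 * 0.045) = exp(-0.8775) = 0.415821
b = 1.56 / (1 + 0.415821) = 1.101834
Hb / (g * T^2) = 2.39 / (9.81 * 10.0^2) = 2.39 / 981.0000 = 0.00243629
gamma_b = b - a * Hb/(g*T^2) = 1.101834 - 25.172596 * 0.00243629 = 1.040506
db = Hb / gamma_b = 2.39 / 1.040506
db = 2.2970 m

2.2970


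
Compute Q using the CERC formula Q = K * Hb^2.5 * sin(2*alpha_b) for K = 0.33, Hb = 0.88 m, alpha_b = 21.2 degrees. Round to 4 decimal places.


Q = K * Hb^2.5 * sin(2 * alpha_b)
Hb^2.5 = 0.88^2.5 = 0.726452
sin(2 * 21.2) = sin(42.4) = 0.674302
Q = 0.33 * 0.726452 * 0.674302
Q = 0.1616 m^3/s

0.1616


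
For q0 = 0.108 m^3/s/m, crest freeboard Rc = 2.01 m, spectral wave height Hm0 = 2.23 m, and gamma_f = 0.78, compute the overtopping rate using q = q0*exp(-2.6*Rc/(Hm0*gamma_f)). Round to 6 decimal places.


q = q0 * exp(-2.6 * Rc / (Hm0 * gamma_f))
Exponent = -2.6 * 2.01 / (2.23 * 0.78)
= -2.6 * 2.01 / 1.7394
= -3.004484
exp(-3.004484) = 0.049564
q = 0.108 * 0.049564
q = 0.005353 m^3/s/m

0.005353


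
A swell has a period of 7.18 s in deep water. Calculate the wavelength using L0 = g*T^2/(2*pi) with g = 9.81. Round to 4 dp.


L0 = g * T^2 / (2 * pi)
L0 = 9.81 * 7.18^2 / (2 * pi)
L0 = 9.81 * 51.5524 / 6.28319
L0 = 505.7290 / 6.28319
L0 = 80.4893 m

80.4893


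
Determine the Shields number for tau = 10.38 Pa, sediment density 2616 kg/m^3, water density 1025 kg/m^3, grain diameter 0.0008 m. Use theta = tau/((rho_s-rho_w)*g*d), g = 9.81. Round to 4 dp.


theta = tau / ((rho_s - rho_w) * g * d)
rho_s - rho_w = 2616 - 1025 = 1591
Denominator = 1591 * 9.81 * 0.0008 = 12.486168
theta = 10.38 / 12.486168
theta = 0.8313

0.8313


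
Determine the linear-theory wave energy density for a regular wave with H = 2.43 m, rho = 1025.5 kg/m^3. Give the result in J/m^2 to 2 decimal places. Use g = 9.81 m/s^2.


E = (1/8) * rho * g * H^2
E = (1/8) * 1025.5 * 9.81 * 2.43^2
E = 0.125 * 1025.5 * 9.81 * 5.9049
E = 7425.53 J/m^2

7425.53


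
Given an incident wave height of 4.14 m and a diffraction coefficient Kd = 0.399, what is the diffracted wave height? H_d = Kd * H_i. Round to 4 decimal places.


H_d = Kd * H_i
H_d = 0.399 * 4.14
H_d = 1.6519 m

1.6519


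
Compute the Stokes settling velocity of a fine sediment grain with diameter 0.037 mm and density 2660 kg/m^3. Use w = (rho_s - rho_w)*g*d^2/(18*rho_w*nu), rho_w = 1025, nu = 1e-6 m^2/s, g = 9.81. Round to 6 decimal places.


w = (rho_s - rho_w) * g * d^2 / (18 * rho_w * nu)
d = 0.037 mm = 0.000037 m
rho_s - rho_w = 2660 - 1025 = 1635
Numerator = 1635 * 9.81 * (0.000037)^2 = 0.000021957870
Denominator = 18 * 1025 * 1e-6 = 0.018450
w = 0.001190 m/s

0.001190


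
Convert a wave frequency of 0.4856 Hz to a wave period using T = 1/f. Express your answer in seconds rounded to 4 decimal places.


T = 1 / f
T = 1 / 0.4856
T = 2.0593 s

2.0593


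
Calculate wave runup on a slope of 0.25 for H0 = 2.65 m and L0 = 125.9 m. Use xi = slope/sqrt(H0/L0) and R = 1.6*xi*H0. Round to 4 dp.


xi = slope / sqrt(H0/L0)
H0/L0 = 2.65/125.9 = 0.021048
sqrt(0.021048) = 0.145081
xi = 0.25 / 0.145081 = 1.723177
R = 1.6 * xi * H0 = 1.6 * 1.723177 * 2.65
R = 7.3063 m

7.3063


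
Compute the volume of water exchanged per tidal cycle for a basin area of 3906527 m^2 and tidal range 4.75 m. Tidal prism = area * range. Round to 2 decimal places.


Tidal prism = Area * Tidal range
P = 3906527 * 4.75
P = 18556003.25 m^3

18556003.25


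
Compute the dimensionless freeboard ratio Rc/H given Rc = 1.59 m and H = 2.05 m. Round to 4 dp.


Relative freeboard = Rc / H
= 1.59 / 2.05
= 0.7756

0.7756


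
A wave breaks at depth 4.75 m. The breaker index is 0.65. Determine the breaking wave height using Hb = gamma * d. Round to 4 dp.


Hb = gamma * d
Hb = 0.65 * 4.75
Hb = 3.0875 m

3.0875


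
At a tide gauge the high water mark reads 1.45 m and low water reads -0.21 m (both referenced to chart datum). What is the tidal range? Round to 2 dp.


Tidal range = High water - Low water
Tidal range = 1.45 - (-0.21)
Tidal range = 1.66 m

1.66


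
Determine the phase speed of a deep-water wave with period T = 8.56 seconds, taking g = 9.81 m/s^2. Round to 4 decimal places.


We use the deep-water celerity formula:
C = g * T / (2 * pi)
C = 9.81 * 8.56 / (2 * 3.14159...)
C = 83.973600 / 6.283185
C = 13.3648 m/s

13.3648


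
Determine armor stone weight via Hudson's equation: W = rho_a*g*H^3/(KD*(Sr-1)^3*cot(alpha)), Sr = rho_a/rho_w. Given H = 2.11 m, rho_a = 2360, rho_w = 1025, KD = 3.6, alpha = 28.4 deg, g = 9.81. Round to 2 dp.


Sr = rho_a / rho_w = 2360 / 1025 = 2.302439
(Sr - 1) = 1.302439
(Sr - 1)^3 = 2.209389
cot(28.4) = 1 / tan(28.4) = 1 / 0.540698 = 1.849461
Numerator = 2360 * 9.81 * 2.11^3 = 217484.5329
Denominator = 3.6 * 2.209389 * 1.849461 = 14.710247
W = 217484.5329 / 14.710247
W = 14784.56 N

14784.56


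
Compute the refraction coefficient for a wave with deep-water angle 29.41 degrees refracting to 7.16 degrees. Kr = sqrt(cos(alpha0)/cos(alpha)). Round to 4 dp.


Kr = sqrt(cos(alpha0) / cos(alpha))
cos(29.41) = 0.871128
cos(7.16) = 0.992202
Kr = sqrt(0.871128 / 0.992202)
Kr = sqrt(0.877975)
Kr = 0.9370

0.9370


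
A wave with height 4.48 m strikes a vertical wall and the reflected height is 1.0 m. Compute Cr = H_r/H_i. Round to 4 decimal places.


Cr = H_r / H_i
Cr = 1.0 / 4.48
Cr = 0.2232

0.2232


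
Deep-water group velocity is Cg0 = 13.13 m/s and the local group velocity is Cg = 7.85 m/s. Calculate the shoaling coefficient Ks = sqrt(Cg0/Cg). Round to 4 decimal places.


Ks = sqrt(Cg0 / Cg)
Ks = sqrt(13.13 / 7.85)
Ks = sqrt(1.6726)
Ks = 1.2933

1.2933


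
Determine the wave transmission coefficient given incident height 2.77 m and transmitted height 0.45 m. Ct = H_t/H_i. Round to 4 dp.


Ct = H_t / H_i
Ct = 0.45 / 2.77
Ct = 0.1625

0.1625


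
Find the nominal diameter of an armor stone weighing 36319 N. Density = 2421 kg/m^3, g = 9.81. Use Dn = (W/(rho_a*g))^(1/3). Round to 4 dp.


V = W / (rho_a * g)
V = 36319 / (2421 * 9.81)
V = 36319 / 23750.01
V = 1.529220 m^3
Dn = V^(1/3) = 1.529220^(1/3)
Dn = 1.1521 m

1.1521


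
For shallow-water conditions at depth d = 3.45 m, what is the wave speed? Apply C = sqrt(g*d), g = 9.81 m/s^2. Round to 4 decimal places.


Using the shallow-water approximation:
C = sqrt(g * d) = sqrt(9.81 * 3.45)
C = sqrt(33.8445)
C = 5.8176 m/s

5.8176


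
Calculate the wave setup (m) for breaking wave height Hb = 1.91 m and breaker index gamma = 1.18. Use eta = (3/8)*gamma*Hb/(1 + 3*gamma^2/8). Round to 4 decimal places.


eta = (3/8) * gamma * Hb / (1 + 3*gamma^2/8)
Numerator = (3/8) * 1.18 * 1.91 = 0.845175
Denominator = 1 + 3*1.18^2/8 = 1 + 0.522150 = 1.522150
eta = 0.845175 / 1.522150
eta = 0.5553 m

0.5553


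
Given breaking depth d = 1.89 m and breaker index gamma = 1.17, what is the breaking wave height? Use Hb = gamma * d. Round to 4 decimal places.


Hb = gamma * d
Hb = 1.17 * 1.89
Hb = 2.2113 m

2.2113


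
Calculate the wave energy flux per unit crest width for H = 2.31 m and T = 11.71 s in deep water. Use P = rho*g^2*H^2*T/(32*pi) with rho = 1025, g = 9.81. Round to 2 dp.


P = rho * g^2 * H^2 * T / (32 * pi)
P = 1025 * 9.81^2 * 2.31^2 * 11.71 / (32 * pi)
P = 1025 * 96.2361 * 5.3361 * 11.71 / 100.53096
P = 61311.63 W/m

61311.63


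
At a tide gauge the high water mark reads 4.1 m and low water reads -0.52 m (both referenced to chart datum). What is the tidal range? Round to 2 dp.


Tidal range = High water - Low water
Tidal range = 4.1 - (-0.52)
Tidal range = 4.62 m

4.62


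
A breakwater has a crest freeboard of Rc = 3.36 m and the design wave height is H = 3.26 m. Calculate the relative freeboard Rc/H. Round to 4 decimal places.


Relative freeboard = Rc / H
= 3.36 / 3.26
= 1.0307

1.0307


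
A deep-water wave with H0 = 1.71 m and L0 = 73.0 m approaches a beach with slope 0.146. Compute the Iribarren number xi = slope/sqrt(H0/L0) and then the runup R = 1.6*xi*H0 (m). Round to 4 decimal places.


xi = slope / sqrt(H0/L0)
H0/L0 = 1.71/73.0 = 0.023425
sqrt(0.023425) = 0.153051
xi = 0.146 / 0.153051 = 0.953929
R = 1.6 * xi * H0 = 1.6 * 0.953929 * 1.71
R = 2.6100 m

2.6100


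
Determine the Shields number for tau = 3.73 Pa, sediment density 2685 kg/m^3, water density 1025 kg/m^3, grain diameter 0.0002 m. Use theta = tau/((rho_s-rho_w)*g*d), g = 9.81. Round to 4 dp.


theta = tau / ((rho_s - rho_w) * g * d)
rho_s - rho_w = 2685 - 1025 = 1660
Denominator = 1660 * 9.81 * 0.0002 = 3.256920
theta = 3.73 / 3.256920
theta = 1.1453

1.1453


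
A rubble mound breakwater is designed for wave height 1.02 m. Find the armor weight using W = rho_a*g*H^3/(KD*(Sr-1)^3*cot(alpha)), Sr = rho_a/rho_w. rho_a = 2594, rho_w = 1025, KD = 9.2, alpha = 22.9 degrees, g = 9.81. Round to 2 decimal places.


Sr = rho_a / rho_w = 2594 / 1025 = 2.530732
(Sr - 1) = 1.530732
(Sr - 1)^3 = 3.586718
cot(22.9) = 1 / tan(22.9) = 1 / 0.422417 = 2.367332
Numerator = 2594 * 9.81 * 1.02^3 = 27004.7085
Denominator = 9.2 * 3.586718 * 2.367332 = 78.116747
W = 27004.7085 / 78.116747
W = 345.70 N

345.70


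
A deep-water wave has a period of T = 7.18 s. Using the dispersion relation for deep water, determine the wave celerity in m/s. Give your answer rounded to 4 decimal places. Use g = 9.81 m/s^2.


We use the deep-water celerity formula:
C = g * T / (2 * pi)
C = 9.81 * 7.18 / (2 * 3.14159...)
C = 70.435800 / 6.283185
C = 11.2102 m/s

11.2102


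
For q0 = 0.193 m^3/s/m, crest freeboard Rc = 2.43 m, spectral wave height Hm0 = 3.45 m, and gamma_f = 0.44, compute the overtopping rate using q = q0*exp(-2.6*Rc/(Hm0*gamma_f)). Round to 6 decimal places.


q = q0 * exp(-2.6 * Rc / (Hm0 * gamma_f))
Exponent = -2.6 * 2.43 / (3.45 * 0.44)
= -2.6 * 2.43 / 1.5180
= -4.162055
exp(-4.162055) = 0.015576
q = 0.193 * 0.015576
q = 0.003006 m^3/s/m

0.003006


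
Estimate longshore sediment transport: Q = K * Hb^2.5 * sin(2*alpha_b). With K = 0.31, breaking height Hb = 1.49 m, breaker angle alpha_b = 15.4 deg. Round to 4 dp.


Q = K * Hb^2.5 * sin(2 * alpha_b)
Hb^2.5 = 1.49^2.5 = 2.709977
sin(2 * 15.4) = sin(30.8) = 0.512043
Q = 0.31 * 2.709977 * 0.512043
Q = 0.4302 m^3/s

0.4302


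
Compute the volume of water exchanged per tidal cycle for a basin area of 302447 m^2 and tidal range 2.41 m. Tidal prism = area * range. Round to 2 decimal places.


Tidal prism = Area * Tidal range
P = 302447 * 2.41
P = 728897.27 m^3

728897.27


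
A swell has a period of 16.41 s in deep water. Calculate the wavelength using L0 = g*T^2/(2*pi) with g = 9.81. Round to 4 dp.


L0 = g * T^2 / (2 * pi)
L0 = 9.81 * 16.41^2 / (2 * pi)
L0 = 9.81 * 269.2881 / 6.28319
L0 = 2641.7163 / 6.28319
L0 = 420.4422 m

420.4422


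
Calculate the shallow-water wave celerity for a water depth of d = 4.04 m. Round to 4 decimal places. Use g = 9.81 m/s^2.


Using the shallow-water approximation:
C = sqrt(g * d) = sqrt(9.81 * 4.04)
C = sqrt(39.6324)
C = 6.2954 m/s

6.2954


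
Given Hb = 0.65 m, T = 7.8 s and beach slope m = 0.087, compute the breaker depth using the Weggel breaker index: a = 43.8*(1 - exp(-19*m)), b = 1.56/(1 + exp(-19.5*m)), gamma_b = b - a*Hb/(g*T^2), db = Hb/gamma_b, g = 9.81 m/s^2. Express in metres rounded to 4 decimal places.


a = 43.8 * (1 - exp(-19 * m))
exp(-19 * 0.087) = exp(-1.6530) = 0.191475
a = 43.8 * (1 - 0.191475) = 35.413412
b = 1.56 / (1 + exp(-19.5 * m))
exp(-19.5 * 0.087) = exp(-1.6965) = 0.183324
b = 1.56 / (1 + 0.183324) = 1.318320
Hb / (g * T^2) = 0.65 / (9.81 * 7.8^2) = 0.65 / 596.8404 = 0.00108907
gamma_b = b - a * Hb/(g*T^2) = 1.318320 - 35.413412 * 0.00108907 = 1.279753
db = Hb / gamma_b = 0.65 / 1.279753
db = 0.5079 m

0.5079


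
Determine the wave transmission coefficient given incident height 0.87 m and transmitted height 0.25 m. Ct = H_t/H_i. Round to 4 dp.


Ct = H_t / H_i
Ct = 0.25 / 0.87
Ct = 0.2874

0.2874


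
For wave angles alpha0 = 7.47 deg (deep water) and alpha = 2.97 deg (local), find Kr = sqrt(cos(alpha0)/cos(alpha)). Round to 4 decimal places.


Kr = sqrt(cos(alpha0) / cos(alpha))
cos(7.47) = 0.991513
cos(2.97) = 0.998657
Kr = sqrt(0.991513 / 0.998657)
Kr = sqrt(0.992847)
Kr = 0.9964

0.9964


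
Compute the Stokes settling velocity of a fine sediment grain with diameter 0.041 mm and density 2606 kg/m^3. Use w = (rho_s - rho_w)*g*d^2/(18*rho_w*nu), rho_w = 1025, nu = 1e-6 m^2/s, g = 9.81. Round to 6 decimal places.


w = (rho_s - rho_w) * g * d^2 / (18 * rho_w * nu)
d = 0.041 mm = 0.000041 m
rho_s - rho_w = 2606 - 1025 = 1581
Numerator = 1581 * 9.81 * (0.000041)^2 = 0.000026071654
Denominator = 18 * 1025 * 1e-6 = 0.018450
w = 0.001413 m/s

0.001413


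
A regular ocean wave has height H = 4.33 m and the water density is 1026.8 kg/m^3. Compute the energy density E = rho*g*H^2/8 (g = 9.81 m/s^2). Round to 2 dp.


E = (1/8) * rho * g * H^2
E = (1/8) * 1026.8 * 9.81 * 4.33^2
E = 0.125 * 1026.8 * 9.81 * 18.7489
E = 23606.99 J/m^2

23606.99


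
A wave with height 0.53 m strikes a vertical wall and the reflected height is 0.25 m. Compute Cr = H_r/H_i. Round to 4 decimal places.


Cr = H_r / H_i
Cr = 0.25 / 0.53
Cr = 0.4717

0.4717


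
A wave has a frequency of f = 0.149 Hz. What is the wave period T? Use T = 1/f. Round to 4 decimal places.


T = 1 / f
T = 1 / 0.149
T = 6.7114 s

6.7114


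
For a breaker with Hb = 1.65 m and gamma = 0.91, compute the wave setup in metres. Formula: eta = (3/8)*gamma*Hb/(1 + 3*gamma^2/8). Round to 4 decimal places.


eta = (3/8) * gamma * Hb / (1 + 3*gamma^2/8)
Numerator = (3/8) * 0.91 * 1.65 = 0.563063
Denominator = 1 + 3*0.91^2/8 = 1 + 0.310538 = 1.310538
eta = 0.563063 / 1.310538
eta = 0.4296 m

0.4296


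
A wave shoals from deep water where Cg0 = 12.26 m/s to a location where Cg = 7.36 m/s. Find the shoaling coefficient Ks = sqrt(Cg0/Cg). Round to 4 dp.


Ks = sqrt(Cg0 / Cg)
Ks = sqrt(12.26 / 7.36)
Ks = sqrt(1.6658)
Ks = 1.2906

1.2906


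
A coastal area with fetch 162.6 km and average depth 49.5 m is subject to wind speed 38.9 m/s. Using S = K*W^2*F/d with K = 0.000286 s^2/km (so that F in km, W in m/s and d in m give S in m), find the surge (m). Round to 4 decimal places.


S = K * W^2 * F / d
W^2 = 38.9^2 = 1513.21
S = 0.000286 * 1513.21 * 162.6 / 49.5
Numerator = 0.000286 * 1513.21 * 162.6 = 70.369713
S = 70.369713 / 49.5 = 1.4216 m

1.4216


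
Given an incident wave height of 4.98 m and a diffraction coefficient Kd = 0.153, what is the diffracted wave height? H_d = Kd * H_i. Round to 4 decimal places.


H_d = Kd * H_i
H_d = 0.153 * 4.98
H_d = 0.7619 m

0.7619


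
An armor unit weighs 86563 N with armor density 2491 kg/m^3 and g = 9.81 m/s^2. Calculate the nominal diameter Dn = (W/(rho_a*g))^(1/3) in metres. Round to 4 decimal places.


V = W / (rho_a * g)
V = 86563 / (2491 * 9.81)
V = 86563 / 24436.71
V = 3.542334 m^3
Dn = V^(1/3) = 3.542334^(1/3)
Dn = 1.5244 m

1.5244


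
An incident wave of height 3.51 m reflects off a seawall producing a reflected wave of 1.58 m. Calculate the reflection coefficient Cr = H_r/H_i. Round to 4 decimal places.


Cr = H_r / H_i
Cr = 1.58 / 3.51
Cr = 0.4501

0.4501


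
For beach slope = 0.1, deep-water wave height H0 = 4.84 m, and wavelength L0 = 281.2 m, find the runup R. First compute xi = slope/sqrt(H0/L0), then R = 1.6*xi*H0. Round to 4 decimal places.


xi = slope / sqrt(H0/L0)
H0/L0 = 4.84/281.2 = 0.017212
sqrt(0.017212) = 0.131194
xi = 0.1 / 0.131194 = 0.762228
R = 1.6 * xi * H0 = 1.6 * 0.762228 * 4.84
R = 5.9027 m

5.9027


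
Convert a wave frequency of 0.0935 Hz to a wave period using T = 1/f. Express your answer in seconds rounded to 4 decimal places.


T = 1 / f
T = 1 / 0.0935
T = 10.6952 s

10.6952


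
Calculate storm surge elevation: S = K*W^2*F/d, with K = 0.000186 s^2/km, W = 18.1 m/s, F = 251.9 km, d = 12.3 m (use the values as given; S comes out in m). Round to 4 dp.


S = K * W^2 * F / d
W^2 = 18.1^2 = 327.61
S = 0.000186 * 327.61 * 251.9 / 12.3
Numerator = 0.000186 * 327.61 * 251.9 = 15.349642
S = 15.349642 / 12.3 = 1.2479 m

1.2479


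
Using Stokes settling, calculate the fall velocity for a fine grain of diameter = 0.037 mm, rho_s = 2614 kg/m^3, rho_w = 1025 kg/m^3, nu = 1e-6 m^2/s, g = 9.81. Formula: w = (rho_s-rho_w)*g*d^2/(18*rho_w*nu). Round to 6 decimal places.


w = (rho_s - rho_w) * g * d^2 / (18 * rho_w * nu)
d = 0.037 mm = 0.000037 m
rho_s - rho_w = 2614 - 1025 = 1589
Numerator = 1589 * 9.81 * (0.000037)^2 = 0.000021340095
Denominator = 18 * 1025 * 1e-6 = 0.018450
w = 0.001157 m/s

0.001157


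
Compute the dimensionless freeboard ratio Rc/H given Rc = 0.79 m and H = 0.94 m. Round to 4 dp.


Relative freeboard = Rc / H
= 0.79 / 0.94
= 0.8404

0.8404


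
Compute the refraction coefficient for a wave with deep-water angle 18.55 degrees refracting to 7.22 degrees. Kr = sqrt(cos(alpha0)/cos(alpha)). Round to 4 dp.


Kr = sqrt(cos(alpha0) / cos(alpha))
cos(18.55) = 0.948046
cos(7.22) = 0.992071
Kr = sqrt(0.948046 / 0.992071)
Kr = sqrt(0.955624)
Kr = 0.9776

0.9776


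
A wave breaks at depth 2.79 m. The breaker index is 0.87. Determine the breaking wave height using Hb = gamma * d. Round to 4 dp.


Hb = gamma * d
Hb = 0.87 * 2.79
Hb = 2.4273 m

2.4273


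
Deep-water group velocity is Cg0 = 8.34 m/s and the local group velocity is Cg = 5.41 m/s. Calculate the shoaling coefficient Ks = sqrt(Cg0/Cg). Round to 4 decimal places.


Ks = sqrt(Cg0 / Cg)
Ks = sqrt(8.34 / 5.41)
Ks = sqrt(1.5416)
Ks = 1.2416

1.2416


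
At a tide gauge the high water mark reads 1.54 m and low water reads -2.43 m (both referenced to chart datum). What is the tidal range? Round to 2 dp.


Tidal range = High water - Low water
Tidal range = 1.54 - (-2.43)
Tidal range = 3.97 m

3.97


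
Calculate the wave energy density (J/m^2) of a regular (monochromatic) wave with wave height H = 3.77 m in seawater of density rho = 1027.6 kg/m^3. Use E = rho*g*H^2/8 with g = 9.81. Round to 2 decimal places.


E = (1/8) * rho * g * H^2
E = (1/8) * 1027.6 * 9.81 * 3.77^2
E = 0.125 * 1027.6 * 9.81 * 14.2129
E = 17909.60 J/m^2

17909.60


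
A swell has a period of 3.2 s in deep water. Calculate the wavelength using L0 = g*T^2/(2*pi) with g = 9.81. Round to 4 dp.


L0 = g * T^2 / (2 * pi)
L0 = 9.81 * 3.2^2 / (2 * pi)
L0 = 9.81 * 10.2400 / 6.28319
L0 = 100.4544 / 6.28319
L0 = 15.9878 m

15.9878


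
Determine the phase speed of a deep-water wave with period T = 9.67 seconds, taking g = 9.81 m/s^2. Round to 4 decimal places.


We use the deep-water celerity formula:
C = g * T / (2 * pi)
C = 9.81 * 9.67 / (2 * 3.14159...)
C = 94.862700 / 6.283185
C = 15.0979 m/s

15.0979


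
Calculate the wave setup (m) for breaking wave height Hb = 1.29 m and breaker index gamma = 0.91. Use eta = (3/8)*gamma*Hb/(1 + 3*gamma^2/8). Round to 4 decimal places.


eta = (3/8) * gamma * Hb / (1 + 3*gamma^2/8)
Numerator = (3/8) * 0.91 * 1.29 = 0.440213
Denominator = 1 + 3*0.91^2/8 = 1 + 0.310538 = 1.310538
eta = 0.440213 / 1.310538
eta = 0.3359 m

0.3359


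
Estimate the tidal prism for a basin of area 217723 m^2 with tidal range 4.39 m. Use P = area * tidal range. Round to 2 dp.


Tidal prism = Area * Tidal range
P = 217723 * 4.39
P = 955803.97 m^3

955803.97


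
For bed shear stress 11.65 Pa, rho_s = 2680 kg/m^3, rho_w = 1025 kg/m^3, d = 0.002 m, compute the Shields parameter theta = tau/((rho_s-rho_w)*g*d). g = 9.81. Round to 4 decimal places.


theta = tau / ((rho_s - rho_w) * g * d)
rho_s - rho_w = 2680 - 1025 = 1655
Denominator = 1655 * 9.81 * 0.002 = 32.471100
theta = 11.65 / 32.471100
theta = 0.3588

0.3588


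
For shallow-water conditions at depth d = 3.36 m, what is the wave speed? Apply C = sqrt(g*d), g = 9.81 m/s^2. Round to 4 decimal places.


Using the shallow-water approximation:
C = sqrt(g * d) = sqrt(9.81 * 3.36)
C = sqrt(32.9616)
C = 5.7412 m/s

5.7412


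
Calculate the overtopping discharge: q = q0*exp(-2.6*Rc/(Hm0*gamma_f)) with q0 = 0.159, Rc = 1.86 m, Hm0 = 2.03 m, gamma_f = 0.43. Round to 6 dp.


q = q0 * exp(-2.6 * Rc / (Hm0 * gamma_f))
Exponent = -2.6 * 1.86 / (2.03 * 0.43)
= -2.6 * 1.86 / 0.8729
= -5.540154
exp(-5.540154) = 0.003926
q = 0.159 * 0.003926
q = 0.000624 m^3/s/m

0.000624


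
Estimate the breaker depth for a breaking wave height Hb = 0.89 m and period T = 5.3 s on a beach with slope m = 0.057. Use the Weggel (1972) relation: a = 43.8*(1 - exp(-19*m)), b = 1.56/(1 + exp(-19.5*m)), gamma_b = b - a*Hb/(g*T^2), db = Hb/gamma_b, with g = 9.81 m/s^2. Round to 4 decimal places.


a = 43.8 * (1 - exp(-19 * m))
exp(-19 * 0.057) = exp(-1.0830) = 0.338578
a = 43.8 * (1 - 0.338578) = 28.970272
b = 1.56 / (1 + exp(-19.5 * m))
exp(-19.5 * 0.057) = exp(-1.1115) = 0.329065
b = 1.56 / (1 + 0.329065) = 1.173757
Hb / (g * T^2) = 0.89 / (9.81 * 5.3^2) = 0.89 / 275.5629 = 0.00322975
gamma_b = b - a * Hb/(g*T^2) = 1.173757 - 28.970272 * 0.00322975 = 1.080191
db = Hb / gamma_b = 0.89 / 1.080191
db = 0.8239 m

0.8239


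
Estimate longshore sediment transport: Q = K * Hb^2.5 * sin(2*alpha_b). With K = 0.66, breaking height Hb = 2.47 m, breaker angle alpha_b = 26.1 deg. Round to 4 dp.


Q = K * Hb^2.5 * sin(2 * alpha_b)
Hb^2.5 = 2.47^2.5 = 9.588317
sin(2 * 26.1) = sin(52.2) = 0.790155
Q = 0.66 * 9.588317 * 0.790155
Q = 5.0003 m^3/s

5.0003


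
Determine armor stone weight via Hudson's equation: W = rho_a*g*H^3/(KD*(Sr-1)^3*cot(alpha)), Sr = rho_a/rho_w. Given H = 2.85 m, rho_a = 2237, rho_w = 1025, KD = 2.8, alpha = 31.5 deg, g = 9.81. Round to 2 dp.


Sr = rho_a / rho_w = 2237 / 1025 = 2.182439
(Sr - 1) = 1.182439
(Sr - 1)^3 = 1.653241
cot(31.5) = 1 / tan(31.5) = 1 / 0.612801 = 1.631852
Numerator = 2237 * 9.81 * 2.85^3 = 508006.8537
Denominator = 2.8 * 1.653241 * 1.631852 = 7.553965
W = 508006.8537 / 7.553965
W = 67250.36 N

67250.36


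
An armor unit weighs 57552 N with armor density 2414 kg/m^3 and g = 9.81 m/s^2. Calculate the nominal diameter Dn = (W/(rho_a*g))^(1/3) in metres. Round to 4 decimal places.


V = W / (rho_a * g)
V = 57552 / (2414 * 9.81)
V = 57552 / 23681.34
V = 2.430268 m^3
Dn = V^(1/3) = 2.430268^(1/3)
Dn = 1.3445 m

1.3445


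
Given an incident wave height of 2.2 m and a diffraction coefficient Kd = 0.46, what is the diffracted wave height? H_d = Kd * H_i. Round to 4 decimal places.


H_d = Kd * H_i
H_d = 0.46 * 2.2
H_d = 1.0120 m

1.0120


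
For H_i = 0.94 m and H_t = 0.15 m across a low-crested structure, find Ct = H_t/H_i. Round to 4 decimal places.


Ct = H_t / H_i
Ct = 0.15 / 0.94
Ct = 0.1596

0.1596


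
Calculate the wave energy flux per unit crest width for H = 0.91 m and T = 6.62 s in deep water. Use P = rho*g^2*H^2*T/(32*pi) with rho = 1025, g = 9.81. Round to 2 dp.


P = rho * g^2 * H^2 * T / (32 * pi)
P = 1025 * 9.81^2 * 0.91^2 * 6.62 / (32 * pi)
P = 1025 * 96.2361 * 0.8281 * 6.62 / 100.53096
P = 5379.02 W/m

5379.02


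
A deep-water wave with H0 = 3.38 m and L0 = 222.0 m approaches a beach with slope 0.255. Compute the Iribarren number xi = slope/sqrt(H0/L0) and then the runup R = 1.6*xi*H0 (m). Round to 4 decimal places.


xi = slope / sqrt(H0/L0)
H0/L0 = 3.38/222.0 = 0.015225
sqrt(0.015225) = 0.123391
xi = 0.255 / 0.123391 = 2.066609
R = 1.6 * xi * H0 = 1.6 * 2.066609 * 3.38
R = 11.1762 m

11.1762


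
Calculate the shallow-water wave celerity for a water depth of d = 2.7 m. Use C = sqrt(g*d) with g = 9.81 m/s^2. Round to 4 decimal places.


Using the shallow-water approximation:
C = sqrt(g * d) = sqrt(9.81 * 2.7)
C = sqrt(26.4870)
C = 5.1466 m/s

5.1466


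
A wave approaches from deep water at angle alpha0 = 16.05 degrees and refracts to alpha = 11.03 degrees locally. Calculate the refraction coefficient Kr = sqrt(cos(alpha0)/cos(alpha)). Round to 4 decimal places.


Kr = sqrt(cos(alpha0) / cos(alpha))
cos(16.05) = 0.961021
cos(11.03) = 0.981527
Kr = sqrt(0.961021 / 0.981527)
Kr = sqrt(0.979108)
Kr = 0.9895

0.9895


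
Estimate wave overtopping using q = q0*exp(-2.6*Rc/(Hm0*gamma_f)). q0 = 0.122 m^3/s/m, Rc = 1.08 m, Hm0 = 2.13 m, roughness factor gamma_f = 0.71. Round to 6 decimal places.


q = q0 * exp(-2.6 * Rc / (Hm0 * gamma_f))
Exponent = -2.6 * 1.08 / (2.13 * 0.71)
= -2.6 * 1.08 / 1.5123
= -1.856774
exp(-1.856774) = 0.156176
q = 0.122 * 0.156176
q = 0.019053 m^3/s/m

0.019053


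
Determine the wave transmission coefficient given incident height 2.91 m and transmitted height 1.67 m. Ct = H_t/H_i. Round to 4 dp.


Ct = H_t / H_i
Ct = 1.67 / 2.91
Ct = 0.5739

0.5739


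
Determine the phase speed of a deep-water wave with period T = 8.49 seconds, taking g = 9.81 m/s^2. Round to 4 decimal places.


We use the deep-water celerity formula:
C = g * T / (2 * pi)
C = 9.81 * 8.49 / (2 * 3.14159...)
C = 83.286900 / 6.283185
C = 13.2555 m/s

13.2555


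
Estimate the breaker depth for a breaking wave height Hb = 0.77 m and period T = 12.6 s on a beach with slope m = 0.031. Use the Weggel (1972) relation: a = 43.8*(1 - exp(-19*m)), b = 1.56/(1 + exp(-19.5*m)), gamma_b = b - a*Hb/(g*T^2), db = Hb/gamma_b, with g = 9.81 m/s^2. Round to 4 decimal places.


a = 43.8 * (1 - exp(-19 * m))
exp(-19 * 0.031) = exp(-0.5890) = 0.554882
a = 43.8 * (1 - 0.554882) = 19.496173
b = 1.56 / (1 + exp(-19.5 * m))
exp(-19.5 * 0.031) = exp(-0.6045) = 0.546348
b = 1.56 / (1 + 0.546348) = 1.008829
Hb / (g * T^2) = 0.77 / (9.81 * 12.6^2) = 0.77 / 1557.4356 = 0.00049440
gamma_b = b - a * Hb/(g*T^2) = 1.008829 - 19.496173 * 0.00049440 = 0.999190
db = Hb / gamma_b = 0.77 / 0.999190
db = 0.7706 m

0.7706


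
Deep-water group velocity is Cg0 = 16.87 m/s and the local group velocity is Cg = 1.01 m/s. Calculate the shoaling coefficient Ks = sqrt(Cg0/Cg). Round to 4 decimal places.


Ks = sqrt(Cg0 / Cg)
Ks = sqrt(16.87 / 1.01)
Ks = sqrt(16.7030)
Ks = 4.0869

4.0869


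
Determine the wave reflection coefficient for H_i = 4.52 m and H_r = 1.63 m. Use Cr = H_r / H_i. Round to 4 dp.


Cr = H_r / H_i
Cr = 1.63 / 4.52
Cr = 0.3606

0.3606


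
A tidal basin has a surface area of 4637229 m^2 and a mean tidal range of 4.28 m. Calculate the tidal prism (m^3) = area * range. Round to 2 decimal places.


Tidal prism = Area * Tidal range
P = 4637229 * 4.28
P = 19847340.12 m^3

19847340.12


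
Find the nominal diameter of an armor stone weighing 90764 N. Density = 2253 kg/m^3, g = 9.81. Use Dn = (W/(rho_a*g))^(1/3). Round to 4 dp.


V = W / (rho_a * g)
V = 90764 / (2253 * 9.81)
V = 90764 / 22101.93
V = 4.106610 m^3
Dn = V^(1/3) = 4.106610^(1/3)
Dn = 1.6014 m

1.6014


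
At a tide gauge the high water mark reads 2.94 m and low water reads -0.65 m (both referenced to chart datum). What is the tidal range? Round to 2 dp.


Tidal range = High water - Low water
Tidal range = 2.94 - (-0.65)
Tidal range = 3.59 m

3.59


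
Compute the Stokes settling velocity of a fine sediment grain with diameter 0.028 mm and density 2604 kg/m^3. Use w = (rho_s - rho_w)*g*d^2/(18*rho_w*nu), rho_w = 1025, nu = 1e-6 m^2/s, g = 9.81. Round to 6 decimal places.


w = (rho_s - rho_w) * g * d^2 / (18 * rho_w * nu)
d = 0.028 mm = 0.000028 m
rho_s - rho_w = 2604 - 1025 = 1579
Numerator = 1579 * 9.81 * (0.000028)^2 = 0.000012144152
Denominator = 18 * 1025 * 1e-6 = 0.018450
w = 0.000658 m/s

0.000658


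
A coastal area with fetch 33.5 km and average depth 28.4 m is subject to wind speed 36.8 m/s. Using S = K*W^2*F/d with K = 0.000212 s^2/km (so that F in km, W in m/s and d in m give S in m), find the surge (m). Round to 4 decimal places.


S = K * W^2 * F / d
W^2 = 36.8^2 = 1354.24
S = 0.000212 * 1354.24 * 33.5 / 28.4
Numerator = 0.000212 * 1354.24 * 33.5 = 9.617812
S = 9.617812 / 28.4 = 0.3387 m

0.3387


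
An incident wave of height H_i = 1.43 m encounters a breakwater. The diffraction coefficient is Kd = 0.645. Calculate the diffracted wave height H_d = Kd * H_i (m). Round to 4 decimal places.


H_d = Kd * H_i
H_d = 0.645 * 1.43
H_d = 0.9224 m

0.9224


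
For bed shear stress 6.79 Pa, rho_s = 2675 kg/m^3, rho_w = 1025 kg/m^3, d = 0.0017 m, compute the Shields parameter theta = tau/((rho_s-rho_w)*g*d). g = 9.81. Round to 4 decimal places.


theta = tau / ((rho_s - rho_w) * g * d)
rho_s - rho_w = 2675 - 1025 = 1650
Denominator = 1650 * 9.81 * 0.0017 = 27.517050
theta = 6.79 / 27.517050
theta = 0.2468

0.2468


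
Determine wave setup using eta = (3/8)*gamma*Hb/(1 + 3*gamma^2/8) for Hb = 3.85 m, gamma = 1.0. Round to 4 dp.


eta = (3/8) * gamma * Hb / (1 + 3*gamma^2/8)
Numerator = (3/8) * 1.0 * 3.85 = 1.443750
Denominator = 1 + 3*1.0^2/8 = 1 + 0.375000 = 1.375000
eta = 1.443750 / 1.375000
eta = 1.0500 m

1.0500


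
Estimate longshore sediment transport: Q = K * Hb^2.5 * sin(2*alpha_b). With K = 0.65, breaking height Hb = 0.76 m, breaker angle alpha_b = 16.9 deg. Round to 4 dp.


Q = K * Hb^2.5 * sin(2 * alpha_b)
Hb^2.5 = 0.76^2.5 = 0.503540
sin(2 * 16.9) = sin(33.8) = 0.556296
Q = 0.65 * 0.503540 * 0.556296
Q = 0.1821 m^3/s

0.1821


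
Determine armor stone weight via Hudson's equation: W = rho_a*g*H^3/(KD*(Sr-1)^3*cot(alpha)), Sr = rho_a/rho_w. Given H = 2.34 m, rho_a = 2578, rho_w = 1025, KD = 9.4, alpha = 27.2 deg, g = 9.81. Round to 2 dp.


Sr = rho_a / rho_w = 2578 / 1025 = 2.515122
(Sr - 1) = 1.515122
(Sr - 1)^3 = 3.478106
cot(27.2) = 1 / tan(27.2) = 1 / 0.513930 = 1.945790
Numerator = 2578 * 9.81 * 2.34^3 = 324040.6485
Denominator = 9.4 * 3.478106 * 1.945790 = 63.616020
W = 324040.6485 / 63.616020
W = 5093.70 N

5093.70


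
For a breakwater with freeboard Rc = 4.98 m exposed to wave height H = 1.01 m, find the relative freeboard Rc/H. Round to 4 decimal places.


Relative freeboard = Rc / H
= 4.98 / 1.01
= 4.9307

4.9307


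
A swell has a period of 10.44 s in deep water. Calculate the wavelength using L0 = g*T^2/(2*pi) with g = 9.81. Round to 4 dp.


L0 = g * T^2 / (2 * pi)
L0 = 9.81 * 10.44^2 / (2 * pi)
L0 = 9.81 * 108.9936 / 6.28319
L0 = 1069.2272 / 6.28319
L0 = 170.1728 m

170.1728


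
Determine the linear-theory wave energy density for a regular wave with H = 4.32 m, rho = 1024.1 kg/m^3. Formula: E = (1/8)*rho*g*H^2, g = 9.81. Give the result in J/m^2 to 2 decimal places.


E = (1/8) * rho * g * H^2
E = (1/8) * 1024.1 * 9.81 * 4.32^2
E = 0.125 * 1024.1 * 9.81 * 18.6624
E = 23436.29 J/m^2

23436.29


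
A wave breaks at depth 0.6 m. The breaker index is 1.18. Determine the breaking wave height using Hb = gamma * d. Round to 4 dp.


Hb = gamma * d
Hb = 1.18 * 0.6
Hb = 0.7080 m

0.7080


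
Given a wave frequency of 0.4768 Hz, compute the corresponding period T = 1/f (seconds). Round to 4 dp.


T = 1 / f
T = 1 / 0.4768
T = 2.0973 s

2.0973


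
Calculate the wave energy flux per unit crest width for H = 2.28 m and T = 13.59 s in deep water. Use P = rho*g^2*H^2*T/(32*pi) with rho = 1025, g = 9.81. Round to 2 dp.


P = rho * g^2 * H^2 * T / (32 * pi)
P = 1025 * 9.81^2 * 2.28^2 * 13.59 / (32 * pi)
P = 1025 * 96.2361 * 5.1984 * 13.59 / 100.53096
P = 69318.82 W/m

69318.82


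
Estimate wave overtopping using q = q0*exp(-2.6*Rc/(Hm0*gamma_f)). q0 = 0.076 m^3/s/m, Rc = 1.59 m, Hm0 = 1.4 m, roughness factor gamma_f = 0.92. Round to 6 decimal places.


q = q0 * exp(-2.6 * Rc / (Hm0 * gamma_f))
Exponent = -2.6 * 1.59 / (1.4 * 0.92)
= -2.6 * 1.59 / 1.2880
= -3.209627
exp(-3.209627) = 0.040372
q = 0.076 * 0.040372
q = 0.003068 m^3/s/m

0.003068


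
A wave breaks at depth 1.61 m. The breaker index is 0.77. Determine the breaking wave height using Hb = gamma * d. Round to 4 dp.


Hb = gamma * d
Hb = 0.77 * 1.61
Hb = 1.2397 m

1.2397


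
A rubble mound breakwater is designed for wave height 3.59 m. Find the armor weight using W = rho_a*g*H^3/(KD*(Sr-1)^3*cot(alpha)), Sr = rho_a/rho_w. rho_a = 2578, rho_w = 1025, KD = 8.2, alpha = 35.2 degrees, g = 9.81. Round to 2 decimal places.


Sr = rho_a / rho_w = 2578 / 1025 = 2.515122
(Sr - 1) = 1.515122
(Sr - 1)^3 = 3.478106
cot(35.2) = 1 / tan(35.2) = 1 / 0.705422 = 1.417590
Numerator = 2578 * 9.81 * 3.59^3 = 1170133.1042
Denominator = 8.2 * 3.478106 * 1.417590 = 40.430338
W = 1170133.1042 / 40.430338
W = 28941.96 N

28941.96


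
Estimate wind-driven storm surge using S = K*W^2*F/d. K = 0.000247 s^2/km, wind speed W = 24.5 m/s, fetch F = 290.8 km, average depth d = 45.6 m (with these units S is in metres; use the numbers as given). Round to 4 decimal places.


S = K * W^2 * F / d
W^2 = 24.5^2 = 600.25
S = 0.000247 * 600.25 * 290.8 / 45.6
Numerator = 0.000247 * 600.25 * 290.8 = 43.114517
S = 43.114517 / 45.6 = 0.9455 m

0.9455


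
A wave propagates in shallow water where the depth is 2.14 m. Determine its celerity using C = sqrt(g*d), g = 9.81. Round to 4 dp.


Using the shallow-water approximation:
C = sqrt(g * d) = sqrt(9.81 * 2.14)
C = sqrt(20.9934)
C = 4.5819 m/s

4.5819


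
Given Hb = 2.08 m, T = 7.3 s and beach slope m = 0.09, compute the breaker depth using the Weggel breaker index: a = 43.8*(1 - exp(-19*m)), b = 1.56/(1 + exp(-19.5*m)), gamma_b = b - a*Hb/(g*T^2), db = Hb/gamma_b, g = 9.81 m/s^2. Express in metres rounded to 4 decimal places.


a = 43.8 * (1 - exp(-19 * m))
exp(-19 * 0.09) = exp(-1.7100) = 0.180866
a = 43.8 * (1 - 0.180866) = 35.878078
b = 1.56 / (1 + exp(-19.5 * m))
exp(-19.5 * 0.09) = exp(-1.7550) = 0.172907
b = 1.56 / (1 + 0.172907) = 1.330028
Hb / (g * T^2) = 2.08 / (9.81 * 7.3^2) = 2.08 / 522.7749 = 0.00397877
gamma_b = b - a * Hb/(g*T^2) = 1.330028 - 35.878078 * 0.00397877 = 1.187278
db = Hb / gamma_b = 2.08 / 1.187278
db = 1.7519 m

1.7519


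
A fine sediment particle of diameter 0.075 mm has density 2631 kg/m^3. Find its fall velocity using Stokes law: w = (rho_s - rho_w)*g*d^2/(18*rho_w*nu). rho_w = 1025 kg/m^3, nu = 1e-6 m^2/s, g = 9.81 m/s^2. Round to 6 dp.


w = (rho_s - rho_w) * g * d^2 / (18 * rho_w * nu)
d = 0.075 mm = 0.000075 m
rho_s - rho_w = 2631 - 1025 = 1606
Numerator = 1606 * 9.81 * (0.000075)^2 = 0.000088621087
Denominator = 18 * 1025 * 1e-6 = 0.018450
w = 0.004803 m/s

0.004803


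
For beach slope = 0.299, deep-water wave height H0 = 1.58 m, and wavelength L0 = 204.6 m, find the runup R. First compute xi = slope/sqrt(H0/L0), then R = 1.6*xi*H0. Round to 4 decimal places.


xi = slope / sqrt(H0/L0)
H0/L0 = 1.58/204.6 = 0.007722
sqrt(0.007722) = 0.087877
xi = 0.299 / 0.087877 = 3.402479
R = 1.6 * xi * H0 = 1.6 * 3.402479 * 1.58
R = 8.6015 m

8.6015


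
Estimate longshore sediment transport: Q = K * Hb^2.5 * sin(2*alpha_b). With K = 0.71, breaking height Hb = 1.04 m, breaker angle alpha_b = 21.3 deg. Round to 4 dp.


Q = K * Hb^2.5 * sin(2 * alpha_b)
Hb^2.5 = 1.04^2.5 = 1.103020
sin(2 * 21.3) = sin(42.6) = 0.676876
Q = 0.71 * 1.103020 * 0.676876
Q = 0.5301 m^3/s

0.5301


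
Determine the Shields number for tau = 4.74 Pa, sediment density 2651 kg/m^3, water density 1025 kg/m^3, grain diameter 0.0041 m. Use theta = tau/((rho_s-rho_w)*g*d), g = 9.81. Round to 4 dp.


theta = tau / ((rho_s - rho_w) * g * d)
rho_s - rho_w = 2651 - 1025 = 1626
Denominator = 1626 * 9.81 * 0.0041 = 65.399346
theta = 4.74 / 65.399346
theta = 0.0725

0.0725


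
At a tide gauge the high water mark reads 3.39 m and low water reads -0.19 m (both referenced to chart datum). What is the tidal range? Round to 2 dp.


Tidal range = High water - Low water
Tidal range = 3.39 - (-0.19)
Tidal range = 3.58 m

3.58


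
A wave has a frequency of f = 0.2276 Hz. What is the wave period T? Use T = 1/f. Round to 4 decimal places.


T = 1 / f
T = 1 / 0.2276
T = 4.3937 s

4.3937


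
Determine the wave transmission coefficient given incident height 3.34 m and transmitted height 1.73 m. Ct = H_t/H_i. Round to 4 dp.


Ct = H_t / H_i
Ct = 1.73 / 3.34
Ct = 0.5180

0.5180


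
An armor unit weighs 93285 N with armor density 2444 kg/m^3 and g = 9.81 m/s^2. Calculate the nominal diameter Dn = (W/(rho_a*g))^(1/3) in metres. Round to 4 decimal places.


V = W / (rho_a * g)
V = 93285 / (2444 * 9.81)
V = 93285 / 23975.64
V = 3.890824 m^3
Dn = V^(1/3) = 3.890824^(1/3)
Dn = 1.5728 m

1.5728


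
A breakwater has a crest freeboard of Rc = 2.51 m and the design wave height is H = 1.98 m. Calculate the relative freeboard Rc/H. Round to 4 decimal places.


Relative freeboard = Rc / H
= 2.51 / 1.98
= 1.2677

1.2677


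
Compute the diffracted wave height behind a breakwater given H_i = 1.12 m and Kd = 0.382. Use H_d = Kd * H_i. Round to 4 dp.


H_d = Kd * H_i
H_d = 0.382 * 1.12
H_d = 0.4278 m

0.4278


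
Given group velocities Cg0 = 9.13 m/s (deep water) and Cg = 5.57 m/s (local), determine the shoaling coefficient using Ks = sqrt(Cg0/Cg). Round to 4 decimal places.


Ks = sqrt(Cg0 / Cg)
Ks = sqrt(9.13 / 5.57)
Ks = sqrt(1.6391)
Ks = 1.2803

1.2803


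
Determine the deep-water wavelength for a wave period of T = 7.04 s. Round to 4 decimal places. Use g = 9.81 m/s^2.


L0 = g * T^2 / (2 * pi)
L0 = 9.81 * 7.04^2 / (2 * pi)
L0 = 9.81 * 49.5616 / 6.28319
L0 = 486.1993 / 6.28319
L0 = 77.3810 m

77.3810


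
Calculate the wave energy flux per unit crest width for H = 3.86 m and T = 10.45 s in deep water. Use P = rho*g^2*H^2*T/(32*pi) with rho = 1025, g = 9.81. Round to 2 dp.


P = rho * g^2 * H^2 * T / (32 * pi)
P = 1025 * 9.81^2 * 3.86^2 * 10.45 / (32 * pi)
P = 1025 * 96.2361 * 14.8996 * 10.45 / 100.53096
P = 152775.22 W/m

152775.22


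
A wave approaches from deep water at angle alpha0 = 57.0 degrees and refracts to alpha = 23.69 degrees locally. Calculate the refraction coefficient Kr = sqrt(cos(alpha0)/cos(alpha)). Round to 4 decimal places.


Kr = sqrt(cos(alpha0) / cos(alpha))
cos(57.0) = 0.544639
cos(23.69) = 0.915733
Kr = sqrt(0.544639 / 0.915733)
Kr = sqrt(0.594758)
Kr = 0.7712

0.7712


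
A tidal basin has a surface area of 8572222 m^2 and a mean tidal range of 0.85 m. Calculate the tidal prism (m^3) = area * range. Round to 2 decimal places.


Tidal prism = Area * Tidal range
P = 8572222 * 0.85
P = 7286388.70 m^3

7286388.70


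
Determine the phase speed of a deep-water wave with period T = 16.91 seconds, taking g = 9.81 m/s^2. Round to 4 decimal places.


We use the deep-water celerity formula:
C = g * T / (2 * pi)
C = 9.81 * 16.91 / (2 * 3.14159...)
C = 165.887100 / 6.283185
C = 26.4018 m/s

26.4018


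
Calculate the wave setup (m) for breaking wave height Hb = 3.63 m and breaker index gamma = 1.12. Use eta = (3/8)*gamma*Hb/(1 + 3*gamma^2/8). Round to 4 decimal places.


eta = (3/8) * gamma * Hb / (1 + 3*gamma^2/8)
Numerator = (3/8) * 1.12 * 3.63 = 1.524600
Denominator = 1 + 3*1.12^2/8 = 1 + 0.470400 = 1.470400
eta = 1.524600 / 1.470400
eta = 1.0369 m

1.0369


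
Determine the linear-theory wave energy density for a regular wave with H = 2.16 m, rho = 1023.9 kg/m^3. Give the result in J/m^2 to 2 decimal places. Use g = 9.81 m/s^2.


E = (1/8) * rho * g * H^2
E = (1/8) * 1023.9 * 9.81 * 2.16^2
E = 0.125 * 1023.9 * 9.81 * 4.6656
E = 5857.93 J/m^2

5857.93
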